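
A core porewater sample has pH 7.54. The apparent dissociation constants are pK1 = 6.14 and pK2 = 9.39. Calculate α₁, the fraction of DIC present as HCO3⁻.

α₁ = 1 / (1 + [H⁺]/K1 + K2/[H⁺]) = 1 / (1 + 10^-1.40 + 10^-1.85)
   = 1 / (1 + 0.039811 + 0.014125) = 1/1.0539 = 0.9488

α₁ = 0.949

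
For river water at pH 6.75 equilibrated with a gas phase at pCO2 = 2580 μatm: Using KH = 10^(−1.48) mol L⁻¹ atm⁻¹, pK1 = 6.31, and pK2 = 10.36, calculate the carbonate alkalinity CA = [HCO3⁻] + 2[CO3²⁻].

[CO2*] = KH · pCO2 = 10^(−1.48) × 2580×10^-6 = 8.543×10^-5 mol/L
α₀ = 1/(1 + K1/[H⁺] + K1K2/[H⁺]²) = 1/(1 + 10^+0.44 + 10^-3.17) = 0.2663
DIC = [CO2*]/α₀ = 8.543×10^-5 / 0.2663 = 0.3208 mmol/L
CA = (α₁ + 2α₂)·DIC = (0.7335 + 2×0.0001801) × 0.3208 = 0.235 mmol/L

CA = 0.235 mmol/L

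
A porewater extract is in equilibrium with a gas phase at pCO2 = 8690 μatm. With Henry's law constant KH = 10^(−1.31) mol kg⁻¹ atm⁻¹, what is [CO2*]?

KH = 10^(−1.31) = 4.898×10^-2 mol kg⁻¹ atm⁻¹
[CO2*] = KH · pCO2 = 4.898×10^-2 × 8690×10^-6 atm = 4.26×10^-4 mol/kg

[CO2*] = 426 μmol/kg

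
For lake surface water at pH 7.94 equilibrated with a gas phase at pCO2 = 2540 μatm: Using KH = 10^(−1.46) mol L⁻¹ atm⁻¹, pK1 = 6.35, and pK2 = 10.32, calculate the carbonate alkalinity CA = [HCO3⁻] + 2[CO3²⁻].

CA = 3.45 mmol/L

[CO2*] = KH · pCO2 = 10^(−1.46) × 2540×10^-6 = 8.807×10^-5 mol/L
α₀ = 1/(1 + K1/[H⁺] + K1K2/[H⁺]²) = 1/(1 + 10^+1.59 + 10^-0.79) = 0.02496
DIC = [CO2*]/α₀ = 8.807×10^-5 / 0.02496 = 3.529 mmol/L
CA = (α₁ + 2α₂)·DIC = (0.9710 + 2×0.004048) × 3.529 = 3.45 mmol/L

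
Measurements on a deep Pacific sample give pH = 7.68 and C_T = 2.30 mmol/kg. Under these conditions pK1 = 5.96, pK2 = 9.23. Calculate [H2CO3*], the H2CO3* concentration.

α₀ = 1 / (1 + K1/[H⁺] + K1K2/[H⁺]²) = 1 / (1 + 10^+1.72 + 10^+0.17)
   = 1 / (1 + 52.481 + 1.4791) = 1/54.960 = 0.01820
[CO2*] = α₀ × DIC = 0.01820 × 2.30 = 0.0418 mmol/kg

[CO2*] = 0.0418 mmol/kg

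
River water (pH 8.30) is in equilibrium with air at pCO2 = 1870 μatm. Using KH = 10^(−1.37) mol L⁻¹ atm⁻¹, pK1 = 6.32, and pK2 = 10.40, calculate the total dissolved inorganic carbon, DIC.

DIC = 7.76 mmol/L

[CO2*] = KH · pCO2 = 10^(−1.37) × 1870×10^-6 = 7.977×10^-5 mol/L
α₀ = 1/(1 + K1/[H⁺] + K1K2/[H⁺]²) = 1/(1 + 10^+1.98 + 10^-0.12) = 0.01028
DIC = [CO2*]/α₀ = 7.977×10^-5 / 0.01028 = 7.76 mmol/L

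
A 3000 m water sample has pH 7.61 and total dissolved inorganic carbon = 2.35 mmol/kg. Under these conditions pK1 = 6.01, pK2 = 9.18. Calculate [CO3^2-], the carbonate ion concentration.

α₂ = 1 / (1 + [H⁺]/K2 + [H⁺]²/(K1K2)) = 1 / (1 + 10^+1.57 + 10^-0.03)
   = 1 / (1 + 37.154 + 0.93325) = 1/39.087 = 0.02558
[CO3²⁻] = α₂ × DIC = 0.02558 × 2.35 = 0.0601 mmol/kg

[CO3²⁻] = 0.0601 mmol/kg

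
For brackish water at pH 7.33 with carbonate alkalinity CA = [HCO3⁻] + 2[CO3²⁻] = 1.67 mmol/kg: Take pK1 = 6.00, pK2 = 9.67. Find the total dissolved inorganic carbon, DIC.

DIC = 1.74 mmol/kg

CA = [HCO3⁻] + 2[CO3²⁻] = (α₁ + 2α₂)·DIC
At pH 7.33: [H⁺]/K1 = 10^-1.33 = 0.046774, K2/[H⁺] = 10^-2.34 = 0.0045709
α₁ = 1/(1 + 0.046774 + 0.0045709) = 1/1.0513 = 0.9512; α₂ = α₁·K2/[H⁺] = 0.004348
α₁ + 2α₂ = 0.9599
DIC = CA / (α₁ + 2α₂) = 1.67 / 0.9599 = 1.74 mmol/kg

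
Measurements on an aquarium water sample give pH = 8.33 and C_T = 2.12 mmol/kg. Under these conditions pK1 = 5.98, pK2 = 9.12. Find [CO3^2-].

α₂ = 1 / (1 + [H⁺]/K2 + [H⁺]²/(K1K2)) = 1 / (1 + 10^+0.79 + 10^-1.56)
   = 1 / (1 + 6.1660 + 0.027542) = 1/7.1935 = 0.1390
[CO3²⁻] = α₂ × DIC = 0.1390 × 2.12 = 0.295 mmol/kg

[CO3²⁻] = 0.295 mmol/kg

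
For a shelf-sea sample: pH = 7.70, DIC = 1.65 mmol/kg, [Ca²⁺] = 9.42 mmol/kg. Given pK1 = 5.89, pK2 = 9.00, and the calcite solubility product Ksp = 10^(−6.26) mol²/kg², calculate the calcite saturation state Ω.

Ω = 1.33

α₂ = 1 / (1 + [H⁺]/K2 + [H⁺]²/(K1K2)) = 1 / (1 + 10^+1.30 + 10^-0.51)
   = 1 / (1 + 19.953 + 0.30903) = 1/21.262 = 0.04703
[CO3²⁻] = α₂ × DIC = 0.04703 × 1.65 = 0.07760 mmol/kg
Ksp = 10^(−6.26) = 5.495×10^-7
Ω = [Ca²⁺][CO3²⁻]/Ksp = (9.42×10^-3)(7.760×10^-5) / 5.495×10^-7 = 1.33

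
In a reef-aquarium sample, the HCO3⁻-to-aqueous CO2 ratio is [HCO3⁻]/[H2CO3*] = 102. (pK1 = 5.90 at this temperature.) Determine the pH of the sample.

From K1 = [H⁺][HCO3⁻]/[H2CO3*]:  pH = pK1 + log₁₀([HCO3⁻]/[H2CO3*])
log₁₀(102) = +2.009
pH = 5.90 + (+2.009) = 7.91

pH = 7.91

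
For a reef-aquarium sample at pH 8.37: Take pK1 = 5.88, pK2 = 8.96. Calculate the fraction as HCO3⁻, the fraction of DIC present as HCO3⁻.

α₁ = 0.793

α₁ = 1 / (1 + [H⁺]/K1 + K2/[H⁺]) = 1 / (1 + 10^-2.49 + 10^-0.59)
   = 1 / (1 + 0.0032359 + 0.25704) = 1/1.2603 = 0.7935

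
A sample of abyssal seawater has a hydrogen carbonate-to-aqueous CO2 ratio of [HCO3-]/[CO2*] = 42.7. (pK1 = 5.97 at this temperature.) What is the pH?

From K1 = [H⁺][HCO3-]/[CO2*]:  pH = pK1 + log₁₀([HCO3-]/[CO2*])
log₁₀(42.7) = +1.630
pH = 5.97 + (+1.630) = 7.60

pH = 7.60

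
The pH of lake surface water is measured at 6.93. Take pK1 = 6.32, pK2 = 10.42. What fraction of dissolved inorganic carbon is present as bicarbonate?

α₁ = 1 / (1 + [H⁺]/K1 + K2/[H⁺]) = 1 / (1 + 10^-0.61 + 10^-3.49)
   = 1 / (1 + 0.24547 + 0.00032359) = 1/1.2458 = 0.8027

α₁ = 0.803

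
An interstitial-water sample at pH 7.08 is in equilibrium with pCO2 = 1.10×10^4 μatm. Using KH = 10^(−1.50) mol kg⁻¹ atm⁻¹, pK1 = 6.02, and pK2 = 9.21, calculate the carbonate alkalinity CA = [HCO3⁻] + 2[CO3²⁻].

CA = 4.05 mmol/kg

[CO2*] = KH · pCO2 = 10^(−1.50) × 1.10×10^4×10^-6 = 3.479×10^-4 mol/kg
α₀ = 1/(1 + K1/[H⁺] + K1K2/[H⁺]²) = 1/(1 + 10^+1.06 + 10^-1.07) = 0.07958
DIC = [CO2*]/α₀ = 3.479×10^-4 / 0.07958 = 4.371 mmol/kg
CA = (α₁ + 2α₂)·DIC = (0.9137 + 2×0.006773) × 4.371 = 4.05 mmol/kg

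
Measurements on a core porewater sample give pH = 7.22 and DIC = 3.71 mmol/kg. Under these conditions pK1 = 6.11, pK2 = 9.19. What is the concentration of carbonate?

α₂ = 1 / (1 + [H⁺]/K2 + [H⁺]²/(K1K2)) = 1 / (1 + 10^+1.97 + 10^+0.86)
   = 1 / (1 + 93.325 + 7.2444) = 1/101.57 = 0.009845
[CO3²⁻] = α₂ × DIC = 0.009845 × 3.71 = 0.0365 mmol/kg

[CO3²⁻] = 0.0365 mmol/kg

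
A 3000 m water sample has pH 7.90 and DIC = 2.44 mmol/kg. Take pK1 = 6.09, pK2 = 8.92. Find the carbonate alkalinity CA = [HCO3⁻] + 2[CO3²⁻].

CA = 2.62 mmol/kg

CA = [HCO3⁻] + 2[CO3²⁻] = (α₁ + 2α₂)·DIC
At pH 7.90: [H⁺]/K1 = 10^-1.81 = 0.015488, K2/[H⁺] = 10^-1.02 = 0.095499
α₁ = 1/(1 + 0.015488 + 0.095499) = 1/1.1110 = 0.9001; α₂ = α₁·K2/[H⁺] = 0.08596
α₁ + 2α₂ = 1.0720
CA = 1.0720 × 2.44 = 2.62 mmol/kg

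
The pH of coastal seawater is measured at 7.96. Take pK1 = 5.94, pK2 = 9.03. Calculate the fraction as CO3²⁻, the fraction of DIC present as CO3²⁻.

α₂ = 1 / (1 + [H⁺]/K2 + [H⁺]²/(K1K2)) = 1 / (1 + 10^+1.07 + 10^-0.95)
   = 1 / (1 + 11.749 + 0.11220) = 1/12.861 = 0.07775

α₂ = 0.0778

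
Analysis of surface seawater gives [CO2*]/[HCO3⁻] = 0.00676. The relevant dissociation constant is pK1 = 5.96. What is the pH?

pH = 8.13

From K1 = [H⁺][HCO3⁻]/[CO2*]:  pH = pK1 − log₁₀([CO2*]/[HCO3⁻])
log₁₀(0.00676) = -2.170
pH = 5.96 − (-2.170) = 8.13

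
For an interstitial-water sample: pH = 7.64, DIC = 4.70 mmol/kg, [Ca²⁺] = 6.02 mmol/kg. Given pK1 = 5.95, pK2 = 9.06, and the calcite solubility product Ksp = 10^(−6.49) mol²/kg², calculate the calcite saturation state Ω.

Ω = 3.14

α₂ = 1 / (1 + [H⁺]/K2 + [H⁺]²/(K1K2)) = 1 / (1 + 10^+1.42 + 10^-0.27)
   = 1 / (1 + 26.303 + 0.53703) = 1/27.840 = 0.03592
[CO3²⁻] = α₂ × DIC = 0.03592 × 4.70 = 0.1688 mmol/kg
Ksp = 10^(−6.49) = 3.236×10^-7
Ω = [Ca²⁺][CO3²⁻]/Ksp = (6.02×10^-3)(1.688×10^-4) / 3.236×10^-7 = 3.14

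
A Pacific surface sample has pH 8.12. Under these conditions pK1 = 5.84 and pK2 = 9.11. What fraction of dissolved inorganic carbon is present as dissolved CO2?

α₀ = 1 / (1 + K1/[H⁺] + K1K2/[H⁺]²) = 1 / (1 + 10^+2.28 + 10^+1.29)
   = 1 / (1 + 190.55 + 19.498) = 1/211.04 = 0.004738

α₀ = 0.00474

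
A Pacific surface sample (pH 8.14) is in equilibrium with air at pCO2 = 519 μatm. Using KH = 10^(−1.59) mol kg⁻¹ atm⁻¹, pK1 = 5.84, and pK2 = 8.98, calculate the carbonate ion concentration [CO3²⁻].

[CO3²⁻] = 0.385 mmol/kg

[CO2*] = KH · pCO2 = 10^(−1.59) × 519×10^-6 = 1.334×10^-5 mol/kg
α₀ = 1/(1 + K1/[H⁺] + K1K2/[H⁺]²) = 1/(1 + 10^+2.30 + 10^+1.46) = 0.004360
DIC = [CO2*]/α₀ = 1.334×10^-5 / 0.004360 = 3.060 mmol/kg
[CO3²⁻] = α₂·DIC; α₂ = 0.1257, so [CO3²⁻] = 0.1257 × 3.060 = 0.385 mmol/kg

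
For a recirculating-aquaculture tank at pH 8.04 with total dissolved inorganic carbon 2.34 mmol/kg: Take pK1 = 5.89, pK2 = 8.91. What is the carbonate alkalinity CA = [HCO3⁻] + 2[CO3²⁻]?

CA = [HCO3⁻] + 2[CO3²⁻] = (α₁ + 2α₂)·DIC
At pH 8.04: [H⁺]/K1 = 10^-2.15 = 0.0070795, K2/[H⁺] = 10^-0.87 = 0.13490
α₁ = 1/(1 + 0.0070795 + 0.13490) = 1/1.1420 = 0.8757; α₂ = α₁·K2/[H⁺] = 0.1181
α₁ + 2α₂ = 1.1119
CA = 1.1119 × 2.34 = 2.60 mmol/kg

CA = 2.60 mmol/kg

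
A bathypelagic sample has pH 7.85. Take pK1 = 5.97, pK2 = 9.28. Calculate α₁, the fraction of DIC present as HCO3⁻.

α₁ = 1 / (1 + [H⁺]/K1 + K2/[H⁺]) = 1 / (1 + 10^-1.88 + 10^-1.43)
   = 1 / (1 + 0.013183 + 0.037154) = 1/1.0503 = 0.9521

α₁ = 0.952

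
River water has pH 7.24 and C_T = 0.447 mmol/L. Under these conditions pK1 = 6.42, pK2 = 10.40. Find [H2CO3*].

[CO2*] = 0.0587 mmol/L

α₀ = 1 / (1 + K1/[H⁺] + K1K2/[H⁺]²) = 1 / (1 + 10^+0.82 + 10^-2.34)
   = 1 / (1 + 6.6069 + 0.0045709) = 1/7.6115 = 0.1314
[CO2*] = α₀ × DIC = 0.1314 × 0.447 = 0.0587 mmol/L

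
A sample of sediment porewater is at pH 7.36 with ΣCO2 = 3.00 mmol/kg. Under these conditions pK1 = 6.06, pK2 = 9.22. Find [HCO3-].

α₁ = 1 / (1 + [H⁺]/K1 + K2/[H⁺]) = 1 / (1 + 10^-1.30 + 10^-1.86)
   = 1 / (1 + 0.050119 + 0.013804) = 1/1.0639 = 0.9399
[HCO3⁻] = α₁ × DIC = 0.9399 × 3.00 = 2.82 mmol/kg

[HCO3⁻] = 2.82 mmol/kg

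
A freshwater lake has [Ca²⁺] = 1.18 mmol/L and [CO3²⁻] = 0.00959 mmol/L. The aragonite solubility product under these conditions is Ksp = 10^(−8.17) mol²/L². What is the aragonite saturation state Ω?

Ω = 1.67

Ksp = 10^(−8.17) = 6.761×10^-9
Ω = [Ca²⁺][CO3²⁻]/Ksp = (1.18×10^-3)(0.00959×10^-3) / 6.761×10^-9 = 1.67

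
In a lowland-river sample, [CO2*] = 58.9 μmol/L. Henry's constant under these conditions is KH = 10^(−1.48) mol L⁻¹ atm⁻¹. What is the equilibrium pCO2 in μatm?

pCO2 = 1780 μatm

KH = 10^(−1.48) = 3.311×10^-2 mol L⁻¹ atm⁻¹
pCO2 = [CO2*]/KH = 58.9×10^-6 / 3.311×10^-2 = 1.78×10^-3 atm = 1780 μatm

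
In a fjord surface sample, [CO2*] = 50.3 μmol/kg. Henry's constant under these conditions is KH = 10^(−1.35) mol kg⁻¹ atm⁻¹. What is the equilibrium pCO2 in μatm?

pCO2 = 1130 μatm

KH = 10^(−1.35) = 4.467×10^-2 mol kg⁻¹ atm⁻¹
pCO2 = [CO2*]/KH = 50.3×10^-6 / 4.467×10^-2 = 1.13×10^-3 atm = 1130 μatm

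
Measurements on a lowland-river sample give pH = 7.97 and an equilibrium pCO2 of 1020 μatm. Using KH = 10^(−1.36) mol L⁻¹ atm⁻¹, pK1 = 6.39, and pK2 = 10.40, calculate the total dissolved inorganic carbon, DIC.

DIC = 1.74 mmol/L

[CO2*] = KH · pCO2 = 10^(−1.36) × 1020×10^-6 = 4.452×10^-5 mol/L
α₀ = 1/(1 + K1/[H⁺] + K1K2/[H⁺]²) = 1/(1 + 10^+1.58 + 10^-0.85) = 0.02554
DIC = [CO2*]/α₀ = 4.452×10^-5 / 0.02554 = 1.74 mmol/L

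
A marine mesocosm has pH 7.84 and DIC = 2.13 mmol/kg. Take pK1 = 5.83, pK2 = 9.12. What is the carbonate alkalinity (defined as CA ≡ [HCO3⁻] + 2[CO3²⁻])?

CA = 2.22 mmol/kg

CA = [HCO3⁻] + 2[CO3²⁻] = (α₁ + 2α₂)·DIC
At pH 7.84: [H⁺]/K1 = 10^-2.01 = 0.0097724, K2/[H⁺] = 10^-1.28 = 0.052481
α₁ = 1/(1 + 0.0097724 + 0.052481) = 1/1.0623 = 0.9414; α₂ = α₁·K2/[H⁺] = 0.04941
α₁ + 2α₂ = 1.0402
CA = 1.0402 × 2.13 = 2.22 mmol/kg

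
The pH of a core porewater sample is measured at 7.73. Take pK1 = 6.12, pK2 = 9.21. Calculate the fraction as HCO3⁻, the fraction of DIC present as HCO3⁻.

α₁ = 1 / (1 + [H⁺]/K1 + K2/[H⁺]) = 1 / (1 + 10^-1.61 + 10^-1.48)
   = 1 / (1 + 0.024547 + 0.033113) = 1/1.0577 = 0.9455

α₁ = 0.945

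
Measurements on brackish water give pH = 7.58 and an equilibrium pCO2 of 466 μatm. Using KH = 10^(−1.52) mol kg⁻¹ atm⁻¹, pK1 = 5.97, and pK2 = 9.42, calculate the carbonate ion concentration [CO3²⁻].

[CO2*] = KH · pCO2 = 10^(−1.52) × 466×10^-6 = 1.407×10^-5 mol/kg
α₀ = 1/(1 + K1/[H⁺] + K1K2/[H⁺]²) = 1/(1 + 10^+1.61 + 10^-0.23) = 0.02363
DIC = [CO2*]/α₀ = 1.407×10^-5 / 0.02363 = 0.5957 mmol/kg
[CO3²⁻] = α₂·DIC; α₂ = 0.01391, so [CO3²⁻] = 0.01391 × 0.5957 = 0.00829 mmol/kg = 8.29 μmol/kg

[CO3²⁻] = 8.29 μmol/kg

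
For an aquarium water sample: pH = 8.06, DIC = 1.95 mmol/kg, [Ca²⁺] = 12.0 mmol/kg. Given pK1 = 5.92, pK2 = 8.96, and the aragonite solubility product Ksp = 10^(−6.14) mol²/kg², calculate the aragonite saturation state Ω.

α₂ = 1 / (1 + [H⁺]/K2 + [H⁺]²/(K1K2)) = 1 / (1 + 10^+0.90 + 10^-1.24)
   = 1 / (1 + 7.9433 + 0.057544) = 1/9.0008 = 0.1111
[CO3²⁻] = α₂ × DIC = 0.1111 × 1.95 = 0.2166 mmol/kg
Ksp = 10^(−6.14) = 7.244×10^-7
Ω = [Ca²⁺][CO3²⁻]/Ksp = (12.0×10^-3)(2.166×10^-4) / 7.244×10^-7 = 3.59

Ω = 3.59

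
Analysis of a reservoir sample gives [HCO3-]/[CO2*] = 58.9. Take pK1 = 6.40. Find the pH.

pH = 8.17

From K1 = [H⁺][HCO3-]/[CO2*]:  pH = pK1 + log₁₀([HCO3-]/[CO2*])
log₁₀(58.9) = +1.770
pH = 6.40 + (+1.770) = 8.17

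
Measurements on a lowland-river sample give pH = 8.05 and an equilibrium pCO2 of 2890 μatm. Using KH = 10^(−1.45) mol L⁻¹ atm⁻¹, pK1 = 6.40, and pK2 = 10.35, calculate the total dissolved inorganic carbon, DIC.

[CO2*] = KH · pCO2 = 10^(−1.45) × 2890×10^-6 = 1.025×10^-4 mol/L
α₀ = 1/(1 + K1/[H⁺] + K1K2/[H⁺]²) = 1/(1 + 10^+1.65 + 10^-0.65) = 0.02179
DIC = [CO2*]/α₀ = 1.025×10^-4 / 0.02179 = 4.71 mmol/L

DIC = 4.71 mmol/L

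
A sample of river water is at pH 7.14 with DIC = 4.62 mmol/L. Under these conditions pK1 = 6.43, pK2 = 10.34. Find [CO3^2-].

α₂ = 1 / (1 + [H⁺]/K2 + [H⁺]²/(K1K2)) = 1 / (1 + 10^+3.20 + 10^+2.49)
   = 1 / (1 + 1584.9 + 309.03) = 1/1894.9 = 0.0005277
[CO3²⁻] = α₂ × DIC = 0.0005277 × 4.62 = 0.00244 mmol/L = 2.44 μmol/L

[CO3²⁻] = 2.44 μmol/L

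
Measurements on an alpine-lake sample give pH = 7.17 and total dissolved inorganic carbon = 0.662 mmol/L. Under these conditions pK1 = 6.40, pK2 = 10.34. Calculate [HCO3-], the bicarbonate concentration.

[HCO3⁻] = 0.566 mmol/L

α₁ = 1 / (1 + [H⁺]/K1 + K2/[H⁺]) = 1 / (1 + 10^-0.77 + 10^-3.17)
   = 1 / (1 + 0.16982 + 0.00067608) = 1/1.1705 = 0.8543
[HCO3⁻] = α₁ × DIC = 0.8543 × 0.662 = 0.566 mmol/L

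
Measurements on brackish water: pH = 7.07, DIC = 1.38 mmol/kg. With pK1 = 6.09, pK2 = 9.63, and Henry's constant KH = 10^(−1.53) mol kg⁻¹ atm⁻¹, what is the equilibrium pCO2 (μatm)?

α₀ = 1 / (1 + K1/[H⁺] + K1K2/[H⁺]²) = 1 / (1 + 10^+0.98 + 10^-1.58)
   = 1 / (1 + 9.5499 + 0.026303) = 1/10.576 = 0.09455
[CO2*] = α₀ × DIC = 0.09455 × 1.38 = 0.1305 mmol/kg
pCO2 = [CO2*]/KH = 1.305×10^-4 / 2.951×10^-2 = 4420 μatm

pCO2 = 4420 μatm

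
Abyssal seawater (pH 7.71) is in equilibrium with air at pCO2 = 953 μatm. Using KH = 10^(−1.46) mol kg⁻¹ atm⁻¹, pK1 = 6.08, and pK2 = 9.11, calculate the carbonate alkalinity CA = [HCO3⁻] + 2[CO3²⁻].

[CO2*] = KH · pCO2 = 10^(−1.46) × 953×10^-6 = 3.304×10^-5 mol/kg
α₀ = 1/(1 + K1/[H⁺] + K1K2/[H⁺]²) = 1/(1 + 10^+1.63 + 10^+0.23) = 0.02205
DIC = [CO2*]/α₀ = 3.304×10^-5 / 0.02205 = 1.499 mmol/kg
CA = (α₁ + 2α₂)·DIC = (0.9405 + 2×0.03744) × 1.499 = 1.52 mmol/kg

CA = 1.52 mmol/kg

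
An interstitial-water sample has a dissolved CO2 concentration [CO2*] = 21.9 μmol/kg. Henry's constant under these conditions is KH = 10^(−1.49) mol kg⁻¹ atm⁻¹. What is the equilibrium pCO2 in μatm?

KH = 10^(−1.49) = 3.236×10^-2 mol kg⁻¹ atm⁻¹
pCO2 = [CO2*]/KH = 21.9×10^-6 / 3.236×10^-2 = 6.77×10^-4 atm = 677 μatm

pCO2 = 677 μatm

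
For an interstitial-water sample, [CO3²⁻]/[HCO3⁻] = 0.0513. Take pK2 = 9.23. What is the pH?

pH = 7.94

From K2 = [H⁺][CO3²⁻]/[HCO3⁻]:  pH = pK2 + log₁₀([CO3²⁻]/[HCO3⁻])
log₁₀(0.0513) = -1.290
pH = 9.23 + (-1.290) = 7.94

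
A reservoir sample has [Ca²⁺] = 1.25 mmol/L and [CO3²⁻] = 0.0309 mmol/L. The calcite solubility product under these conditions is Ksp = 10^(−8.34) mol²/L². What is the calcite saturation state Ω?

Ω = 8.45

Ksp = 10^(−8.34) = 4.571×10^-9
Ω = [Ca²⁺][CO3²⁻]/Ksp = (1.25×10^-3)(0.0309×10^-3) / 4.571×10^-9 = 8.45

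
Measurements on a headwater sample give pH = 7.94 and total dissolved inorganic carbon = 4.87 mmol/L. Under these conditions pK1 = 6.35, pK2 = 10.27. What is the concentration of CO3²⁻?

α₂ = 1 / (1 + [H⁺]/K2 + [H⁺]²/(K1K2)) = 1 / (1 + 10^+2.33 + 10^+0.74)
   = 1 / (1 + 213.80 + 5.4954) = 1/220.29 = 0.004539
[CO3²⁻] = α₂ × DIC = 0.004539 × 4.87 = 0.0221 mmol/L

[CO3²⁻] = 0.0221 mmol/L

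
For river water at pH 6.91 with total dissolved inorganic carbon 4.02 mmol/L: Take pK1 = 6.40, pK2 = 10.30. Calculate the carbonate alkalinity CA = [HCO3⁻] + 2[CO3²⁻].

CA = 3.07 mmol/L

CA = [HCO3⁻] + 2[CO3²⁻] = (α₁ + 2α₂)·DIC
At pH 6.91: [H⁺]/K1 = 10^-0.51 = 0.30903, K2/[H⁺] = 10^-3.39 = 0.00040738
α₁ = 1/(1 + 0.30903 + 0.00040738) = 1/1.3094 = 0.7637; α₂ = α₁·K2/[H⁺] = 0.0003111
α₁ + 2α₂ = 0.7643
CA = 0.7643 × 4.02 = 3.07 mmol/L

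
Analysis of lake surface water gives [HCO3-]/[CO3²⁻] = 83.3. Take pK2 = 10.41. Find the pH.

pH = 8.49

From K2 = [H⁺][CO3²⁻]/[HCO3-]:  pH = pK2 − log₁₀([HCO3-]/[CO3²⁻])
log₁₀(83.3) = +1.921
pH = 10.41 − (+1.921) = 8.49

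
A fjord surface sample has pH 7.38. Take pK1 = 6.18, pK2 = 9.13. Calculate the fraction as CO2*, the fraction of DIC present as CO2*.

α₀ = 0.0584

α₀ = 1 / (1 + K1/[H⁺] + K1K2/[H⁺]²) = 1 / (1 + 10^+1.20 + 10^-0.55)
   = 1 / (1 + 15.849 + 0.28184) = 1/17.131 = 0.05837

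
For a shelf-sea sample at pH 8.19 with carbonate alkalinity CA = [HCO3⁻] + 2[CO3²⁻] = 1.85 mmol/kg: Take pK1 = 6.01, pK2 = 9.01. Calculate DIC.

DIC = 1.64 mmol/kg

CA = [HCO3⁻] + 2[CO3²⁻] = (α₁ + 2α₂)·DIC
At pH 8.19: [H⁺]/K1 = 10^-2.18 = 0.0066069, K2/[H⁺] = 10^-0.82 = 0.15136
α₁ = 1/(1 + 0.0066069 + 0.15136) = 1/1.1580 = 0.8636; α₂ = α₁·K2/[H⁺] = 0.1307
α₁ + 2α₂ = 1.1250
DIC = CA / (α₁ + 2α₂) = 1.85 / 1.1250 = 1.64 mmol/kg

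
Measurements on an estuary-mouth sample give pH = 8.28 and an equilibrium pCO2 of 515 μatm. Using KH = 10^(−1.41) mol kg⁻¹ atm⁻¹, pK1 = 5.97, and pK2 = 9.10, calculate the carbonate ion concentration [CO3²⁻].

[CO2*] = KH · pCO2 = 10^(−1.41) × 515×10^-6 = 2.004×10^-5 mol/kg
α₀ = 1/(1 + K1/[H⁺] + K1K2/[H⁺]²) = 1/(1 + 10^+2.31 + 10^+1.49) = 0.004236
DIC = [CO2*]/α₀ = 2.004×10^-5 / 0.004236 = 4.730 mmol/kg
[CO3²⁻] = α₂·DIC; α₂ = 0.1309, so [CO3²⁻] = 0.1309 × 4.730 = 0.619 mmol/kg

[CO3²⁻] = 0.619 mmol/kg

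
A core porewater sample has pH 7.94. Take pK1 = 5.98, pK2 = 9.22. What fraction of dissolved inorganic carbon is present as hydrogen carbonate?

α₁ = 1 / (1 + [H⁺]/K1 + K2/[H⁺]) = 1 / (1 + 10^-1.96 + 10^-1.28)
   = 1 / (1 + 0.010965 + 0.052481) = 1/1.0634 = 0.9403

α₁ = 0.940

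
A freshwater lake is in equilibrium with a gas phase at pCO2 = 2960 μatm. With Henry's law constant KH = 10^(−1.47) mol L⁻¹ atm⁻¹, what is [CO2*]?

[CO2*] = 100 μmol/L

KH = 10^(−1.47) = 3.388×10^-2 mol L⁻¹ atm⁻¹
[CO2*] = KH · pCO2 = 3.388×10^-2 × 2960×10^-6 atm = 1.00×10^-4 mol/L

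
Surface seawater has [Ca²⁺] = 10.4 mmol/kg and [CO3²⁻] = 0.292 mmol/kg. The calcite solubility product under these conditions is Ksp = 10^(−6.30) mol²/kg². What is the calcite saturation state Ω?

Ksp = 10^(−6.30) = 5.012×10^-7
Ω = [Ca²⁺][CO3²⁻]/Ksp = (10.4×10^-3)(0.292×10^-3) / 5.012×10^-7 = 6.06

Ω = 6.06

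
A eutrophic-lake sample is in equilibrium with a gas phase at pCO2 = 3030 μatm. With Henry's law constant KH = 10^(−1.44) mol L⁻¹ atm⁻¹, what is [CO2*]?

[CO2*] = 110 μmol/L

KH = 10^(−1.44) = 3.631×10^-2 mol L⁻¹ atm⁻¹
[CO2*] = KH · pCO2 = 3.631×10^-2 × 3030×10^-6 atm = 1.10×10^-4 mol/L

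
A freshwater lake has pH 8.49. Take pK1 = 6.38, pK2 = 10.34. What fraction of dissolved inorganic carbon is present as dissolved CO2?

α₀ = 1 / (1 + K1/[H⁺] + K1K2/[H⁺]²) = 1 / (1 + 10^+2.11 + 10^+0.26)
   = 1 / (1 + 128.82 + 1.8197) = 1/131.64 = 0.007596

α₀ = 0.00760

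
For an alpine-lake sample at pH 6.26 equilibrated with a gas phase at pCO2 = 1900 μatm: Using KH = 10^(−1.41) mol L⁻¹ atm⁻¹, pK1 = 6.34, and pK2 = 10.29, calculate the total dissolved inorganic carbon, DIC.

[CO2*] = KH · pCO2 = 10^(−1.41) × 1900×10^-6 = 7.392×10^-5 mol/L
α₀ = 1/(1 + K1/[H⁺] + K1K2/[H⁺]²) = 1/(1 + 10^-0.08 + 10^-4.11) = 0.5459
DIC = [CO2*]/α₀ = 7.392×10^-5 / 0.5459 = 0.135 mmol/L

DIC = 0.135 mmol/L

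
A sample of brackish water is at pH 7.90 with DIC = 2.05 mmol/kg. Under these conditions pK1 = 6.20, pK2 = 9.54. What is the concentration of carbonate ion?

[CO3²⁻] = 0.0450 mmol/kg

α₂ = 1 / (1 + [H⁺]/K2 + [H⁺]²/(K1K2)) = 1 / (1 + 10^+1.64 + 10^-0.06)
   = 1 / (1 + 43.652 + 0.87096) = 1/45.523 = 0.02197
[CO3²⁻] = α₂ × DIC = 0.02197 × 2.05 = 0.0450 mmol/kg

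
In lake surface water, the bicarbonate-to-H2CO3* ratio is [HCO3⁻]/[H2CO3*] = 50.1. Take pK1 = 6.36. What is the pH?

From K1 = [H⁺][HCO3⁻]/[H2CO3*]:  pH = pK1 + log₁₀([HCO3⁻]/[H2CO3*])
log₁₀(50.1) = +1.700
pH = 6.36 + (+1.700) = 8.06

pH = 8.06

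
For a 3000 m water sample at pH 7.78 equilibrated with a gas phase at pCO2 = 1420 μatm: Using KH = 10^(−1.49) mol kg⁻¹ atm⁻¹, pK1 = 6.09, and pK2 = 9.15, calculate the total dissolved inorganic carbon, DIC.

[CO2*] = KH · pCO2 = 10^(−1.49) × 1420×10^-6 = 4.595×10^-5 mol/kg
α₀ = 1/(1 + K1/[H⁺] + K1K2/[H⁺]²) = 1/(1 + 10^+1.69 + 10^+0.32) = 0.01921
DIC = [CO2*]/α₀ = 4.595×10^-5 / 0.01921 = 2.39 mmol/kg

DIC = 2.39 mmol/kg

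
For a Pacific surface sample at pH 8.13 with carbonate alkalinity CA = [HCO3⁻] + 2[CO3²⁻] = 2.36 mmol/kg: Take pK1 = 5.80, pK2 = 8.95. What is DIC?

DIC = 2.09 mmol/kg

CA = [HCO3⁻] + 2[CO3²⁻] = (α₁ + 2α₂)·DIC
At pH 8.13: [H⁺]/K1 = 10^-2.33 = 0.0046774, K2/[H⁺] = 10^-0.82 = 0.15136
α₁ = 1/(1 + 0.0046774 + 0.15136) = 1/1.1560 = 0.8650; α₂ = α₁·K2/[H⁺] = 0.1309
α₁ + 2α₂ = 1.1269
DIC = CA / (α₁ + 2α₂) = 2.36 / 1.1269 = 2.09 mmol/kg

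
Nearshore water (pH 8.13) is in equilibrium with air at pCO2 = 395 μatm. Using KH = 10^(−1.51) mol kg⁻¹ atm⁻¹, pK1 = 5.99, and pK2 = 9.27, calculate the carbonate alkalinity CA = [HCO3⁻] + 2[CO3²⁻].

CA = 1.93 mmol/kg

[CO2*] = KH · pCO2 = 10^(−1.51) × 395×10^-6 = 1.221×10^-5 mol/kg
α₀ = 1/(1 + K1/[H⁺] + K1K2/[H⁺]²) = 1/(1 + 10^+2.14 + 10^+1.00) = 0.006710
DIC = [CO2*]/α₀ = 1.221×10^-5 / 0.006710 = 1.819 mmol/kg
CA = (α₁ + 2α₂)·DIC = (0.9262 + 2×0.06710) × 1.819 = 1.93 mmol/kg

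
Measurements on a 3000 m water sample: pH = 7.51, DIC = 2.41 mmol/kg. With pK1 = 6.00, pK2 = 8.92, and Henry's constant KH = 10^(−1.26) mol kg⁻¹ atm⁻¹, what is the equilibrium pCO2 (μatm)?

α₀ = 1 / (1 + K1/[H⁺] + K1K2/[H⁺]²) = 1 / (1 + 10^+1.51 + 10^+0.10)
   = 1 / (1 + 32.359 + 1.2589) = 1/34.618 = 0.02889
[CO2*] = α₀ × DIC = 0.02889 × 2.41 = 0.06962 mmol/kg
pCO2 = [CO2*]/KH = 6.962×10^-5 / 5.495×10^-2 = 1270 μatm

pCO2 = 1270 μatm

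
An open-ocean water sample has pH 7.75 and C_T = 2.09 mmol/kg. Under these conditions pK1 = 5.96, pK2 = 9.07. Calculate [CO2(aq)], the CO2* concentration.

[CO2*] = 0.0319 mmol/kg

α₀ = 1 / (1 + K1/[H⁺] + K1K2/[H⁺]²) = 1 / (1 + 10^+1.79 + 10^+0.47)
   = 1 / (1 + 61.660 + 2.9512) = 1/65.611 = 0.01524
[CO2*] = α₀ × DIC = 0.01524 × 2.09 = 0.0319 mmol/kg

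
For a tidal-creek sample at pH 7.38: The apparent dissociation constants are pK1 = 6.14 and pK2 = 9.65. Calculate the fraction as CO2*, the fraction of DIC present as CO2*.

α₀ = 1 / (1 + K1/[H⁺] + K1K2/[H⁺]²) = 1 / (1 + 10^+1.24 + 10^-1.03)
   = 1 / (1 + 17.378 + 0.093325) = 1/18.471 = 0.05414

α₀ = 0.0541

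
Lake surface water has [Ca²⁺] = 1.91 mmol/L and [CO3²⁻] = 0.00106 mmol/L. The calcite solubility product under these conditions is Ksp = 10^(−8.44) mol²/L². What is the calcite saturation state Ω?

Ksp = 10^(−8.44) = 3.631×10^-9
Ω = [Ca²⁺][CO3²⁻]/Ksp = (1.91×10^-3)(0.00106×10^-3) / 3.631×10^-9 = 0.558

Ω = 0.558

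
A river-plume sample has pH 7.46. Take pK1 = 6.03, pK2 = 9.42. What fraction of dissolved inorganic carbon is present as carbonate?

α₂ = 1 / (1 + [H⁺]/K2 + [H⁺]²/(K1K2)) = 1 / (1 + 10^+1.96 + 10^+0.53)
   = 1 / (1 + 91.201 + 3.3884) = 1/95.590 = 0.01046

α₂ = 0.0105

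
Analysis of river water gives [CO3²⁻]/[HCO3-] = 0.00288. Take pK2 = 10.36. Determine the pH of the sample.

From K2 = [H⁺][CO3²⁻]/[HCO3-]:  pH = pK2 + log₁₀([CO3²⁻]/[HCO3-])
log₁₀(0.00288) = -2.541
pH = 10.36 + (-2.541) = 7.82

pH = 7.82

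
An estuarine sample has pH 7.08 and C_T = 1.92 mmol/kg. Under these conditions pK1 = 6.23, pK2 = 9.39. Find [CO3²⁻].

α₂ = 1 / (1 + [H⁺]/K2 + [H⁺]²/(K1K2)) = 1 / (1 + 10^+2.31 + 10^+1.46)
   = 1 / (1 + 204.17 + 28.840) = 1/234.01 = 0.004273
[CO3²⁻] = α₂ × DIC = 0.004273 × 1.92 = 0.00820 mmol/kg = 8.20 μmol/kg

[CO3²⁻] = 8.20 μmol/kg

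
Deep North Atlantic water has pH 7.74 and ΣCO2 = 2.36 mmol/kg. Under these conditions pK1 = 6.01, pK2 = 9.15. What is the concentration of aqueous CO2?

[CO2*] = 0.0416 mmol/kg

α₀ = 1 / (1 + K1/[H⁺] + K1K2/[H⁺]²) = 1 / (1 + 10^+1.73 + 10^+0.32)
   = 1 / (1 + 53.703 + 2.0893) = 1/56.792 = 0.01761
[CO2*] = α₀ × DIC = 0.01761 × 2.36 = 0.0416 mmol/kg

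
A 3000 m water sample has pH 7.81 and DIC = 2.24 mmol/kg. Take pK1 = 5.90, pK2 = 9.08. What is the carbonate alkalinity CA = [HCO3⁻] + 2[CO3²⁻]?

CA = [HCO3⁻] + 2[CO3²⁻] = (α₁ + 2α₂)·DIC
At pH 7.81: [H⁺]/K1 = 10^-1.91 = 0.012303, K2/[H⁺] = 10^-1.27 = 0.053703
α₁ = 1/(1 + 0.012303 + 0.053703) = 1/1.0660 = 0.9381; α₂ = α₁·K2/[H⁺] = 0.05038
α₁ + 2α₂ = 1.0388
CA = 1.0388 × 2.24 = 2.33 mmol/kg

CA = 2.33 mmol/kg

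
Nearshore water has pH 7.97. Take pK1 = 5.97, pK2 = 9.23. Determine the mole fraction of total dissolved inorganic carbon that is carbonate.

α₂ = 1 / (1 + [H⁺]/K2 + [H⁺]²/(K1K2)) = 1 / (1 + 10^+1.26 + 10^-0.74)
   = 1 / (1 + 18.197 + 0.18197) = 1/19.379 = 0.05160

α₂ = 0.0516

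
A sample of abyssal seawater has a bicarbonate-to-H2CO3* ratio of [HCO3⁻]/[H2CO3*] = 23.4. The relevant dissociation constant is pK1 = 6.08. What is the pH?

pH = 7.45

From K1 = [H⁺][HCO3⁻]/[H2CO3*]:  pH = pK1 + log₁₀([HCO3⁻]/[H2CO3*])
log₁₀(23.4) = +1.369
pH = 6.08 + (+1.369) = 7.45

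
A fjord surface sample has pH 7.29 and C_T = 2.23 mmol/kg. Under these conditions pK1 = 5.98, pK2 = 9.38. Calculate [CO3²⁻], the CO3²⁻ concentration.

[CO3²⁻] = 17.1 μmol/kg

α₂ = 1 / (1 + [H⁺]/K2 + [H⁺]²/(K1K2)) = 1 / (1 + 10^+2.09 + 10^+0.78)
   = 1 / (1 + 123.03 + 6.0256) = 1/130.05 = 0.007689
[CO3²⁻] = α₂ × DIC = 0.007689 × 2.23 = 0.0171 mmol/kg = 17.1 μmol/kg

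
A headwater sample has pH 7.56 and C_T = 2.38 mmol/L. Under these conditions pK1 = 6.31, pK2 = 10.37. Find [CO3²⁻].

α₂ = 1 / (1 + [H⁺]/K2 + [H⁺]²/(K1K2)) = 1 / (1 + 10^+2.81 + 10^+1.56)
   = 1 / (1 + 645.65 + 36.308) = 1/682.96 = 0.001464
[CO3²⁻] = α₂ × DIC = 0.001464 × 2.38 = 0.00348 mmol/L = 3.48 μmol/L

[CO3²⁻] = 3.48 μmol/L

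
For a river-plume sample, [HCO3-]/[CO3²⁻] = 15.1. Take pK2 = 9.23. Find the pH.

From K2 = [H⁺][CO3²⁻]/[HCO3-]:  pH = pK2 − log₁₀([HCO3-]/[CO3²⁻])
log₁₀(15.1) = +1.179
pH = 9.23 − (+1.179) = 8.05

pH = 8.05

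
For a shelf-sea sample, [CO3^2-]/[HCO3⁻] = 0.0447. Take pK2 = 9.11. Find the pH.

pH = 7.76

From K2 = [H⁺][CO3^2-]/[HCO3⁻]:  pH = pK2 + log₁₀([CO3^2-]/[HCO3⁻])
log₁₀(0.0447) = -1.350
pH = 9.11 + (-1.350) = 7.76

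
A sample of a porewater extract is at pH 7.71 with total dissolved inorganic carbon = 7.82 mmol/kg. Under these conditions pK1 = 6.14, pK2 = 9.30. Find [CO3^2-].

α₂ = 1 / (1 + [H⁺]/K2 + [H⁺]²/(K1K2)) = 1 / (1 + 10^+1.59 + 10^+0.02)
   = 1 / (1 + 38.905 + 1.0471) = 1/40.952 = 0.02442
[CO3²⁻] = α₂ × DIC = 0.02442 × 7.82 = 0.191 mmol/kg

[CO3²⁻] = 0.191 mmol/kg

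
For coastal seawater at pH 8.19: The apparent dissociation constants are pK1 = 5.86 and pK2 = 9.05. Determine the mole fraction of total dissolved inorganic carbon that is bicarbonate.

α₁ = 0.875

α₁ = 1 / (1 + [H⁺]/K1 + K2/[H⁺]) = 1 / (1 + 10^-2.33 + 10^-0.86)
   = 1 / (1 + 0.0046774 + 0.13804) = 1/1.1427 = 0.8751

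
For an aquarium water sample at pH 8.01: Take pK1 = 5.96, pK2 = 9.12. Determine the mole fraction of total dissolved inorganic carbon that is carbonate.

α₂ = 1 / (1 + [H⁺]/K2 + [H⁺]²/(K1K2)) = 1 / (1 + 10^+1.11 + 10^-0.94)
   = 1 / (1 + 12.882 + 0.11482) = 1/13.997 = 0.07144

α₂ = 0.0714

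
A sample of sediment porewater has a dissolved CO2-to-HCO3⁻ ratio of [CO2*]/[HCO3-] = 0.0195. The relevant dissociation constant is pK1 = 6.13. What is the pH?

From K1 = [H⁺][HCO3-]/[CO2*]:  pH = pK1 − log₁₀([CO2*]/[HCO3-])
log₁₀(0.0195) = -1.710
pH = 6.13 − (-1.710) = 7.84

pH = 7.84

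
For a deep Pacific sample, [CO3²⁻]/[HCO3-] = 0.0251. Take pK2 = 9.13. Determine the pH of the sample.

From K2 = [H⁺][CO3²⁻]/[HCO3-]:  pH = pK2 + log₁₀([CO3²⁻]/[HCO3-])
log₁₀(0.0251) = -1.600
pH = 9.13 + (-1.600) = 7.53

pH = 7.53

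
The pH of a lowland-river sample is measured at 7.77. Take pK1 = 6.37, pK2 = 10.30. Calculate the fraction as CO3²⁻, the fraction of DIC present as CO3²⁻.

α₂ = 1 / (1 + [H⁺]/K2 + [H⁺]²/(K1K2)) = 1 / (1 + 10^+2.53 + 10^+1.13)
   = 1 / (1 + 338.84 + 13.490) = 1/353.33 = 0.002830

α₂ = 0.00283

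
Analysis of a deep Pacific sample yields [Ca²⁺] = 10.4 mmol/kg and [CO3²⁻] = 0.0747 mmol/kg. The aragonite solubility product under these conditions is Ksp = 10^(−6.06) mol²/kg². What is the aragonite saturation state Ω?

Ω = 0.892

Ksp = 10^(−6.06) = 8.710×10^-7
Ω = [Ca²⁺][CO3²⁻]/Ksp = (10.4×10^-3)(0.0747×10^-3) / 8.710×10^-7 = 0.892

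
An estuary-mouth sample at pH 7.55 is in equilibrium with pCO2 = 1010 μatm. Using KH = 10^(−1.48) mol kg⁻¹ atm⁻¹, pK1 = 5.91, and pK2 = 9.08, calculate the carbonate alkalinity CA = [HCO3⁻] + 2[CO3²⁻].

CA = 1.55 mmol/kg

[CO2*] = KH · pCO2 = 10^(−1.48) × 1010×10^-6 = 3.344×10^-5 mol/kg
α₀ = 1/(1 + K1/[H⁺] + K1K2/[H⁺]²) = 1/(1 + 10^+1.64 + 10^+0.11) = 0.02177
DIC = [CO2*]/α₀ = 3.344×10^-5 / 0.02177 = 1.536 mmol/kg
CA = (α₁ + 2α₂)·DIC = (0.9502 + 2×0.02804) × 1.536 = 1.55 mmol/kg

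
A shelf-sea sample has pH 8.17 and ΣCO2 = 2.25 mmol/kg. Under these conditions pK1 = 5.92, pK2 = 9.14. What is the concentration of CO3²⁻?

[CO3²⁻] = 0.217 mmol/kg

α₂ = 1 / (1 + [H⁺]/K2 + [H⁺]²/(K1K2)) = 1 / (1 + 10^+0.97 + 10^-1.28)
   = 1 / (1 + 9.3325 + 0.052481) = 1/10.385 = 0.09629
[CO3²⁻] = α₂ × DIC = 0.09629 × 2.25 = 0.217 mmol/kg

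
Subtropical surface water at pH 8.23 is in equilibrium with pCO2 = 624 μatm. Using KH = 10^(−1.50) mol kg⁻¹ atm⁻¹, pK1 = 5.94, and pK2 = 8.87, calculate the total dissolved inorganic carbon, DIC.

[CO2*] = KH · pCO2 = 10^(−1.50) × 624×10^-6 = 1.973×10^-5 mol/kg
α₀ = 1/(1 + K1/[H⁺] + K1K2/[H⁺]²) = 1/(1 + 10^+2.29 + 10^+1.65) = 0.004155
DIC = [CO2*]/α₀ = 1.973×10^-5 / 0.004155 = 4.75 mmol/kg

DIC = 4.75 mmol/kg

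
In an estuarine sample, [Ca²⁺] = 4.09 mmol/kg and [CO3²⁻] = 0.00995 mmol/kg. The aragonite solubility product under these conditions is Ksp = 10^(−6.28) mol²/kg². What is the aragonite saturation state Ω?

Ksp = 10^(−6.28) = 5.248×10^-7
Ω = [Ca²⁺][CO3²⁻]/Ksp = (4.09×10^-3)(0.00995×10^-3) / 5.248×10^-7 = 0.0775

Ω = 0.0775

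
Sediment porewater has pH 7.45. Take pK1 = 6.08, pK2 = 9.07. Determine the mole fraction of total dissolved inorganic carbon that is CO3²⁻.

α₂ = 1 / (1 + [H⁺]/K2 + [H⁺]²/(K1K2)) = 1 / (1 + 10^+1.62 + 10^+0.25)
   = 1 / (1 + 41.687 + 1.7783) = 1/44.465 = 0.02249

α₂ = 0.0225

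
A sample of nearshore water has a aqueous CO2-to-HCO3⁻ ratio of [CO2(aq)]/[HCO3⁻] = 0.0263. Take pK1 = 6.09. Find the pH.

From K1 = [H⁺][HCO3⁻]/[CO2(aq)]:  pH = pK1 − log₁₀([CO2(aq)]/[HCO3⁻])
log₁₀(0.0263) = -1.580
pH = 6.09 − (-1.580) = 7.67

pH = 7.67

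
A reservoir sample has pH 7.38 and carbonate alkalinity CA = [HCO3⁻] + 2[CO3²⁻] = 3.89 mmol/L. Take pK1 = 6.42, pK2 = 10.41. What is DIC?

DIC = 4.31 mmol/L

CA = [HCO3⁻] + 2[CO3²⁻] = (α₁ + 2α₂)·DIC
At pH 7.38: [H⁺]/K1 = 10^-0.96 = 0.10965, K2/[H⁺] = 10^-3.03 = 0.00093325
α₁ = 1/(1 + 0.10965 + 0.00093325) = 1/1.1106 = 0.9004; α₂ = α₁·K2/[H⁺] = 0.0008403
α₁ + 2α₂ = 0.9021
DIC = CA / (α₁ + 2α₂) = 3.89 / 0.9021 = 4.31 mmol/L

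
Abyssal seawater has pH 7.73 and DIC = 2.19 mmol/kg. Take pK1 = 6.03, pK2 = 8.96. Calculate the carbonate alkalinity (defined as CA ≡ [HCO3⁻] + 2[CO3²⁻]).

CA = 2.27 mmol/kg

CA = [HCO3⁻] + 2[CO3²⁻] = (α₁ + 2α₂)·DIC
At pH 7.73: [H⁺]/K1 = 10^-1.70 = 0.019953, K2/[H⁺] = 10^-1.23 = 0.058884
α₁ = 1/(1 + 0.019953 + 0.058884) = 1/1.0788 = 0.9269; α₂ = α₁·K2/[H⁺] = 0.05458
α₁ + 2α₂ = 1.0361
CA = 1.0361 × 2.19 = 2.27 mmol/kg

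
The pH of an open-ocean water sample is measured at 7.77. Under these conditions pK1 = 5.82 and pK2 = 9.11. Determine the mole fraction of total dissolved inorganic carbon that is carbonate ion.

α₂ = 1 / (1 + [H⁺]/K2 + [H⁺]²/(K1K2)) = 1 / (1 + 10^+1.34 + 10^-0.61)
   = 1 / (1 + 21.878 + 0.24547) = 1/23.123 = 0.04325

α₂ = 0.0432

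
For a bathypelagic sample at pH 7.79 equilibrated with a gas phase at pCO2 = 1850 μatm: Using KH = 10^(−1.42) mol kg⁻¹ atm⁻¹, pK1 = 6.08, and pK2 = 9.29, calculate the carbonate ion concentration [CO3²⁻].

[CO3²⁻] = 0.114 mmol/kg

[CO2*] = KH · pCO2 = 10^(−1.42) × 1850×10^-6 = 7.034×10^-5 mol/kg
α₀ = 1/(1 + K1/[H⁺] + K1K2/[H⁺]²) = 1/(1 + 10^+1.71 + 10^+0.21) = 0.01855
DIC = [CO2*]/α₀ = 7.034×10^-5 / 0.01855 = 3.792 mmol/kg
[CO3²⁻] = α₂·DIC; α₂ = 0.03008, so [CO3²⁻] = 0.03008 × 3.792 = 0.114 mmol/kg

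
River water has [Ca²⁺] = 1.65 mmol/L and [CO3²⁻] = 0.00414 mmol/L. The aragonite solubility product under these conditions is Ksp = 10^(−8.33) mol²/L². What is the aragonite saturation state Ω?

Ω = 1.46

Ksp = 10^(−8.33) = 4.677×10^-9
Ω = [Ca²⁺][CO3²⁻]/Ksp = (1.65×10^-3)(0.00414×10^-3) / 4.677×10^-9 = 1.46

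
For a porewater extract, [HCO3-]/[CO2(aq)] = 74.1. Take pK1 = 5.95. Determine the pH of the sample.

From K1 = [H⁺][HCO3-]/[CO2(aq)]:  pH = pK1 + log₁₀([HCO3-]/[CO2(aq)])
log₁₀(74.1) = +1.870
pH = 5.95 + (+1.870) = 7.82

pH = 7.82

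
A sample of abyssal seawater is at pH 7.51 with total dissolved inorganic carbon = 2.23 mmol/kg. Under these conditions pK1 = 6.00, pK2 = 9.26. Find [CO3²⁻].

α₂ = 1 / (1 + [H⁺]/K2 + [H⁺]²/(K1K2)) = 1 / (1 + 10^+1.75 + 10^+0.24)
   = 1 / (1 + 56.234 + 1.7378) = 1/58.972 = 0.01696
[CO3²⁻] = α₂ × DIC = 0.01696 × 2.23 = 0.0378 mmol/kg

[CO3²⁻] = 0.0378 mmol/kg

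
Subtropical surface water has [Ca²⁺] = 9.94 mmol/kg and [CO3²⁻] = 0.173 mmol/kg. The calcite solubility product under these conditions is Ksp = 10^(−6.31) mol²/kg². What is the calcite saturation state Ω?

Ω = 3.51

Ksp = 10^(−6.31) = 4.898×10^-7
Ω = [Ca²⁺][CO3²⁻]/Ksp = (9.94×10^-3)(0.173×10^-3) / 4.898×10^-7 = 3.51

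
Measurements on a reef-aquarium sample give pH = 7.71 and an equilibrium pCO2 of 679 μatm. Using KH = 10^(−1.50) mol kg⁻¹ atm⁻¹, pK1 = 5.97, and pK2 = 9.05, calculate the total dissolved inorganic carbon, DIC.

[CO2*] = KH · pCO2 = 10^(−1.50) × 679×10^-6 = 2.147×10^-5 mol/kg
α₀ = 1/(1 + K1/[H⁺] + K1K2/[H⁺]²) = 1/(1 + 10^+1.74 + 10^+0.40) = 0.01710
DIC = [CO2*]/α₀ = 2.147×10^-5 / 0.01710 = 1.26 mmol/kg

DIC = 1.26 mmol/kg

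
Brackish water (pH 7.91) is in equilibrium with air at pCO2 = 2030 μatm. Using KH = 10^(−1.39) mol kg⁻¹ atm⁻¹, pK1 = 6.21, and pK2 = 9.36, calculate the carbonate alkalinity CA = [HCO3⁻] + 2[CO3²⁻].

CA = 4.44 mmol/kg

[CO2*] = KH · pCO2 = 10^(−1.39) × 2030×10^-6 = 8.270×10^-5 mol/kg
α₀ = 1/(1 + K1/[H⁺] + K1K2/[H⁺]²) = 1/(1 + 10^+1.70 + 10^+0.25) = 0.01890
DIC = [CO2*]/α₀ = 8.270×10^-5 / 0.01890 = 4.374 mmol/kg
CA = (α₁ + 2α₂)·DIC = (0.9475 + 2×0.03362) × 4.374 = 4.44 mmol/kg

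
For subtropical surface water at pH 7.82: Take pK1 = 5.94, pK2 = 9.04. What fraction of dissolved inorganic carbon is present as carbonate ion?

α₂ = 0.0561

α₂ = 1 / (1 + [H⁺]/K2 + [H⁺]²/(K1K2)) = 1 / (1 + 10^+1.22 + 10^-0.66)
   = 1 / (1 + 16.596 + 0.21878) = 1/17.815 = 0.05613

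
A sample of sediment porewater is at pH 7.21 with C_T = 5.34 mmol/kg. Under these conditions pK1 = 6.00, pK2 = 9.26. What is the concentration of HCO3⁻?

[HCO3⁻] = 4.99 mmol/kg

α₁ = 1 / (1 + [H⁺]/K1 + K2/[H⁺]) = 1 / (1 + 10^-1.21 + 10^-2.05)
   = 1 / (1 + 0.061660 + 0.0089125) = 1/1.0706 = 0.9341
[HCO3⁻] = α₁ × DIC = 0.9341 × 5.34 = 4.99 mmol/kg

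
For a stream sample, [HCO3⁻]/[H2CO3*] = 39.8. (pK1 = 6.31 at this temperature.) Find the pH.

pH = 7.91

From K1 = [H⁺][HCO3⁻]/[H2CO3*]:  pH = pK1 + log₁₀([HCO3⁻]/[H2CO3*])
log₁₀(39.8) = +1.600
pH = 6.31 + (+1.600) = 7.91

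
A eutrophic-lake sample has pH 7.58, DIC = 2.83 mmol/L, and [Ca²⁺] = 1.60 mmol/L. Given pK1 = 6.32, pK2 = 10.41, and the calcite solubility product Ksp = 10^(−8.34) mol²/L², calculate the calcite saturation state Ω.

α₂ = 1 / (1 + [H⁺]/K2 + [H⁺]²/(K1K2)) = 1 / (1 + 10^+2.83 + 10^+1.57)
   = 1 / (1 + 676.08 + 37.154) = 1/714.24 = 0.001400
[CO3²⁻] = α₂ × DIC = 0.001400 × 2.83 = 0.003962 mmol/L = 3.962 μmol/L
Ksp = 10^(−8.34) = 4.571×10^-9
Ω = [Ca²⁺][CO3²⁻]/Ksp = (1.60×10^-3)(3.962×10^-6) / 4.571×10^-9 = 1.39

Ω = 1.39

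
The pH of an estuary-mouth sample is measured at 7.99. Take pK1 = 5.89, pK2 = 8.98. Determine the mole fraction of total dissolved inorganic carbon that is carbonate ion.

α₂ = 1 / (1 + [H⁺]/K2 + [H⁺]²/(K1K2)) = 1 / (1 + 10^+0.99 + 10^-1.11)
   = 1 / (1 + 9.7724 + 0.077625) = 1/10.850 = 0.09217

α₂ = 0.0922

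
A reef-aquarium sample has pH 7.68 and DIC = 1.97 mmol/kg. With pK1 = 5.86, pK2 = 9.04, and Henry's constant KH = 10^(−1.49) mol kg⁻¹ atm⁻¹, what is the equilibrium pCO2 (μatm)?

α₀ = 1 / (1 + K1/[H⁺] + K1K2/[H⁺]²) = 1 / (1 + 10^+1.82 + 10^+0.46)
   = 1 / (1 + 66.069 + 2.8840) = 1/69.953 = 0.01430
[CO2*] = α₀ × DIC = 0.01430 × 1.97 = 0.02816 mmol/kg
pCO2 = [CO2*]/KH = 2.816×10^-5 / 3.236×10^-2 = 870 μatm

pCO2 = 870 μatm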